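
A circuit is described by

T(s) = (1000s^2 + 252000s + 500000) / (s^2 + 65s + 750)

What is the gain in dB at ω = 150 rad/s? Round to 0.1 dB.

65.3 dB

Substitute s = j150:
Numerator: 1000(j150)^2 + 252000(j150) + 500000 = -22000000 + j37800000
Denominator: (j150)^2 + 65(j150) + 750 = -21750 + j9750
|N| = √(22000000² + 37800000²) ≈ 4.3736e+07, ∠N ≈ 120.20°
|D| = √(21750² + 9750²) ≈ 23835, ∠D ≈ 155.85°
|T| = 4.3736e+07 / 23835 ≈ 1834.9
Gain = 20 log₁₀(1834.9) ≈ 65.27 dB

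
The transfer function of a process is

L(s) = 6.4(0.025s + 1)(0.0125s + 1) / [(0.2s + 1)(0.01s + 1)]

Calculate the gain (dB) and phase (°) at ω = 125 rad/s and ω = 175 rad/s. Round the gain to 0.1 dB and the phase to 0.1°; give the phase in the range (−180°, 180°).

ω = 125: -0.2 dB, -9.4°; ω = 175: -0.2 dB, -6.1°

At ω = 125 rad/s:
zero (1 + j125·0.025) = 1 + j3.125 → |·| ≈ 3.2811, ∠ ≈ 72.26°
zero (1 + j125·0.0125) = 1 + j1.5625 → |·| ≈ 1.8551, ∠ ≈ 57.38°
pole (1 + j125·0.2) = 1 + j25 → |·| ≈ 25.02, ∠ ≈ 87.71°
pole (1 + j125·0.01) = 1 + j1.25 → |·| ≈ 1.6008, ∠ ≈ 51.34°
|L| = 6.4 · 3.2811 · 1.8551 / (25.02 · 1.6008) ≈ 0.97262
Gain = 20 log₁₀(0.97262) ≈ -0.24 dB
∠L = (72.26° + 57.38°) − (87.71° + 51.34°) = -9.41°

At ω = 175 rad/s:
zero (1 + j175·0.025) = 1 + j4.375 → |·| ≈ 4.4878, ∠ ≈ 77.12°
zero (1 + j175·0.0125) = 1 + j2.1875 → |·| ≈ 2.4052, ∠ ≈ 65.43°
pole (1 + j175·0.2) = 1 + j35 → |·| ≈ 35.014, ∠ ≈ 88.36°
pole (1 + j175·0.01) = 1 + j1.75 → |·| ≈ 2.0156, ∠ ≈ 60.26°
|L| = 6.4 · 4.4878 · 2.4052 / (35.014 · 2.0156) ≈ 0.97886
Gain = 20 log₁₀(0.97886) ≈ -0.19 dB
∠L = (77.12° + 65.43°) − (88.36° + 60.26°) = -6.07°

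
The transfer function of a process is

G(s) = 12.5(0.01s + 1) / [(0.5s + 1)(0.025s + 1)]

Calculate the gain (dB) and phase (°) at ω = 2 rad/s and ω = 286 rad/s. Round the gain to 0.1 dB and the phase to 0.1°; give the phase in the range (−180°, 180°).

At ω = 2 rad/s:
zero (1 + j2·0.01) = 1 + j0.02 → |·| ≈ 1.0002, ∠ ≈ 1.15°
pole (1 + j2·0.5) = 1 + j1 → |·| ≈ 1.4142, ∠ ≈ 45.00°
pole (1 + j2·0.025) = 1 + j0.05 → |·| ≈ 1.0012, ∠ ≈ 2.86°
|G| = 12.5 · 1.0002 / (1.4142 · 1.0012) ≈ 8.8301
Gain = 20 log₁₀(8.8301) ≈ 18.92 dB
∠G = (1.15°) − (45.00° + 2.86°) = -46.71°

At ω = 286 rad/s:
zero (1 + j286·0.01) = 1 + j2.86 → |·| ≈ 3.0298, ∠ ≈ 70.73°
pole (1 + j286·0.5) = 1 + j143 → |·| ≈ 143, ∠ ≈ 89.60°
pole (1 + j286·0.025) = 1 + j7.15 → |·| ≈ 7.2196, ∠ ≈ 82.04°
|G| = 12.5 · 3.0298 / (143 · 7.2196) ≈ 0.036684
Gain = 20 log₁₀(0.036684) ≈ -28.71 dB
∠G = (70.73°) − (89.60° + 82.04°) = -100.91°

ω = 2: 18.9 dB, -46.7°; ω = 286: -28.7 dB, -100.9°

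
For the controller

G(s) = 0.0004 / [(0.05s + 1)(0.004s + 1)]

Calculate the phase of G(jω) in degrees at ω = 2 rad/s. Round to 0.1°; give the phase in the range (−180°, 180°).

-6.2°

At ω = 2 rad/s:
pole (1 + j2·0.05) = 1 + j0.1 → |·| ≈ 1.005, ∠ ≈ 5.71°
pole (1 + j2·0.004) = 1 + j0.008 → |·| ≈ 1, ∠ ≈ 0.46°
∠G = (0°) − (5.71° + 0.46°) = -6.17°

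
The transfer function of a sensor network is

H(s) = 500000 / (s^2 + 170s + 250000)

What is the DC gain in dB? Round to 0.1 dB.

6.0 dB

H(0) = 500000 / 250000 = 2
20 log₁₀(2) ≈ 6.02 dB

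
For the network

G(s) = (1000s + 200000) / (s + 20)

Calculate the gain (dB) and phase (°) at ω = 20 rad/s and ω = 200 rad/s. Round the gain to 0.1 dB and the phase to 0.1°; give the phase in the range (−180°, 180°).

Substitute s = j20:
Numerator: 1000(j20) + 200000 = 200000 + j20000
Denominator: (j20) + 20 = 20 + j20
|N| = √(200000² + 20000²) ≈ 2.01e+05, ∠N ≈ 5.71°
|D| = √(20² + 20²) ≈ 28.284, ∠D ≈ 45.00°
|G| = 2.01e+05 / 28.284 ≈ 7106.5
Gain = 20 log₁₀(7106.5) ≈ 77.03 dB
∠G = 5.71° − 45.00° = -39.29°

Substitute s = j200:
Numerator: 1000(j200) + 200000 = 200000 + j200000
Denominator: (j200) + 20 = 20 + j200
|N| = √(200000² + 200000²) ≈ 2.8284e+05, ∠N ≈ 45.00°
|D| = √(20² + 200²) ≈ 201, ∠D ≈ 84.29°
|G| = 2.8284e+05 / 201 ≈ 1407.2
Gain = 20 log₁₀(1407.2) ≈ 62.97 dB
∠G = 45.00° − 84.29° = -39.29°

ω = 20: 77.0 dB, -39.3°; ω = 200: 63.0 dB, -39.3°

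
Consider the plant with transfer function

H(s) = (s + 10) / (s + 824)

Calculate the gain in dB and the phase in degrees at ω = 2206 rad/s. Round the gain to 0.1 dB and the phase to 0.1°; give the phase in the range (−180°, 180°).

Substitute s = j2206:
Numerator: (j2206) + 10 = 10 + j2206
Denominator: (j2206) + 824 = 824 + j2206
|N| = √(10² + 2206²) ≈ 2206, ∠N ≈ 89.74°
|D| = √(824² + 2206²) ≈ 2354.9, ∠D ≈ 69.52°
|H| = 2206 / 2354.9 ≈ 0.93677
Gain = 20 log₁₀(0.93677) ≈ -0.57 dB
∠H = 89.74° − 69.52° = 20.22°

-0.6 dB, 20.2°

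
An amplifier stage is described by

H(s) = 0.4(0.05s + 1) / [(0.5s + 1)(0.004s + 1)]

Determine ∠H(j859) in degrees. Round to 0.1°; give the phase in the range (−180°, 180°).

At ω = 859 rad/s:
zero (1 + j859·0.05) = 1 + j42.95 → |·| ≈ 42.962, ∠ ≈ 88.67°
pole (1 + j859·0.5) = 1 + j429.5 → |·| ≈ 429.5, ∠ ≈ 89.87°
pole (1 + j859·0.004) = 1 + j3.436 → |·| ≈ 3.5786, ∠ ≈ 73.77°
∠H = (88.67°) − (89.87° + 73.77°) = -74.97°

-75.0°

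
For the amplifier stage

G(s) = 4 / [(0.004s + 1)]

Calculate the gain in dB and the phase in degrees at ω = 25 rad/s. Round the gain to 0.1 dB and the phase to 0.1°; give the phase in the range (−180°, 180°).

At ω = 25 rad/s:
pole (1 + j25·0.004) = 1 + j0.1 → |·| ≈ 1.005, ∠ ≈ 5.71°
|G| = 4 · 1 / (1.005) ≈ 3.9801
Gain = 20 log₁₀(3.9801) ≈ 12.00 dB
∠G = (0°) − (5.71°) = -5.71°

12.0 dB, -5.7°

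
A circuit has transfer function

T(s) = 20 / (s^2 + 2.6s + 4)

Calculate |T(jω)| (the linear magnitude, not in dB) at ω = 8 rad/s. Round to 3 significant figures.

At s = jω = j8:
quadratic: (j8)² + 2.6·j8 + 4 = -60 + j20.8 → |·| ≈ 63.503, ∠ ≈ 160.88°
|T| = 20 / 63.503 ≈ 0.31495

0.315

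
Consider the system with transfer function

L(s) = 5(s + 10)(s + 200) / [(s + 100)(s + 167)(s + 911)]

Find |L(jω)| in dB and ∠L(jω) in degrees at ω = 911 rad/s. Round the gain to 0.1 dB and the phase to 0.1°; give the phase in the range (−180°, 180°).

-48.2 dB, -41.4°

At s = jω = j911:
zero (s+10): 10 + j911 → |·| = √(10²+911²) = √830021 ≈ 911.05, ∠ = arctan(911/10) ≈ 89.37°
zero (s+200): 200 + j911 → |·| = √(200²+911²) = √869921 ≈ 932.7, ∠ = arctan(911/200) ≈ 77.62°
pole (s+100): 100 + j911 → |·| = √(100²+911²) = √839921 ≈ 916.47, ∠ = arctan(911/100) ≈ 83.74°
pole (s+167): 167 + j911 → |·| = √(167²+911²) = √857810 ≈ 926.18, ∠ = arctan(911/167) ≈ 79.61°
pole (s+911): 911 + j911 → |·| = √(911²+911²) = √1659842 ≈ 1288.3, ∠ = arctan(911/911) ≈ 45.00°
|L| = 5 · 8.4974e+05 / 1.0935e+09 ≈ 0.0038854
Gain = 20 log₁₀(0.0038854) ≈ -48.21 dB
∠L = 166.99° − 208.35° = -41.36°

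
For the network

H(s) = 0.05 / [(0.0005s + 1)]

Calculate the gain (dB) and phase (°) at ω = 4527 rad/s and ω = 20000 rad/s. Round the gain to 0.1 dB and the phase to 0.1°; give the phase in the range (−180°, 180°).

At ω = 4527 rad/s:
pole (1 + j4527·0.0005) = 1 + j2.2635 → |·| ≈ 2.4746, ∠ ≈ 66.16°
|H| = 0.05 · 1 / (2.4746) ≈ 0.020205
Gain = 20 log₁₀(0.020205) ≈ -33.89 dB
∠H = (0°) − (66.16°) = -66.16°

At ω = 20000 rad/s:
pole (1 + j20000·0.0005) = 1 + j10 → |·| ≈ 10.05, ∠ ≈ 84.29°
|H| = 0.05 · 1 / (10.05) ≈ 0.0049751
Gain = 20 log₁₀(0.0049751) ≈ -46.06 dB
∠H = (0°) − (84.29°) = -84.29°

ω = 4527: -33.9 dB, -66.2°; ω = 20000: -46.1 dB, -84.3°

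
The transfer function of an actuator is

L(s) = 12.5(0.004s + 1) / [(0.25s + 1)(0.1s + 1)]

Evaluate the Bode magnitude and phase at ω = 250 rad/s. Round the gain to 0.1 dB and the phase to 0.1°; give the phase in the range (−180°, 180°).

-38.9 dB, -131.8°

At ω = 250 rad/s:
zero (1 + j250·0.004) = 1 + j1 → |·| ≈ 1.4142, ∠ ≈ 45.00°
pole (1 + j250·0.25) = 1 + j62.5 → |·| ≈ 62.508, ∠ ≈ 89.08°
pole (1 + j250·0.1) = 1 + j25 → |·| ≈ 25.02, ∠ ≈ 87.71°
|L| = 12.5 · 1.4142 / (62.508 · 25.02) ≈ 0.011303
Gain = 20 log₁₀(0.011303) ≈ -38.94 dB
∠L = (45.00°) − (89.08° + 87.71°) = -131.79°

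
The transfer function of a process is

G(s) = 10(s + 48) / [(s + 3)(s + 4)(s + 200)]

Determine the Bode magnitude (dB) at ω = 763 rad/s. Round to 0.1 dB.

At s = jω = j763:
zero (s+48): 48 + j763 → |·| = √(48²+763²) = √584473 ≈ 764.51, ∠ = arctan(763/48) ≈ 86.40°
pole (s+3): 3 + j763 → |·| = √(3²+763²) = √582178 ≈ 763.01, ∠ = arctan(763/3) ≈ 89.77°
pole (s+4): 4 + j763 → |·| = √(4²+763²) = √582185 ≈ 763.01, ∠ = arctan(763/4) ≈ 89.70°
pole (s+200): 200 + j763 → |·| = √(200²+763²) = √622169 ≈ 788.78, ∠ = arctan(763/200) ≈ 75.31°
|G| = 10 · 764.51 / 4.5922e+08 ≈ 1.6648e-05
Gain = 20 log₁₀(1.6648e-05) ≈ -95.57 dB

-95.6 dB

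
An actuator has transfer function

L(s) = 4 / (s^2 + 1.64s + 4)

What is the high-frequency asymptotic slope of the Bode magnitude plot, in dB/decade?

Each pole contributes −20 dB/decade at high frequency; each zero contributes +20 dB/decade.
Net: 0 zero(s) − 2 pole(s) → -40 dB/decade.

-40 dB/decade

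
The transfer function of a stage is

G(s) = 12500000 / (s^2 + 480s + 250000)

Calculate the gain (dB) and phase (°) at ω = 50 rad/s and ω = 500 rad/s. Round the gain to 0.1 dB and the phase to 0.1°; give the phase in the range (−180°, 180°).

At s = jω = j50:
quadratic: (j50)² + 480·j50 + 250000 = 247500 + j24000 → |·| ≈ 2.4866e+05, ∠ ≈ 5.54°
|G| = 12500000 / 2.4866e+05 ≈ 50.269
Gain = 20 log₁₀(50.269) ≈ 34.03 dB
∠G = 0.00° − 5.54° = -5.54°

At s = jω = j500:
quadratic: (j500)² + 480·j500 + 250000 = 0 + j240000 → |·| ≈ 2.4e+05, ∠ ≈ 90.00°
|G| = 12500000 / 2.4e+05 ≈ 52.083
Gain = 20 log₁₀(52.083) ≈ 34.33 dB
∠G = 0.00° − 90.00° = -90.00°

ω = 50: 34.0 dB, -5.5°; ω = 500: 34.3 dB, -90.0°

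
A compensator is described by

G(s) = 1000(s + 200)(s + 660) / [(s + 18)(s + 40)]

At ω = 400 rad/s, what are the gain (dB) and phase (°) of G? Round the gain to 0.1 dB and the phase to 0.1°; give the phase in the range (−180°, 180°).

At s = jω = j400:
zero (s+200): 200 + j400 → |·| = √(200²+400²) = √200000 ≈ 447.21, ∠ = arctan(400/200) ≈ 63.43°
zero (s+660): 660 + j400 → |·| = √(660²+400²) = √595600 ≈ 771.75, ∠ = arctan(400/660) ≈ 31.22°
pole (s+18): 18 + j400 → |·| = √(18²+400²) = √160324 ≈ 400.4, ∠ = arctan(400/18) ≈ 87.42°
pole (s+40): 40 + j400 → |·| = √(40²+400²) = √161600 ≈ 402, ∠ = arctan(400/40) ≈ 84.29°
|G| = 1000 · 3.4513e+05 / 1.6096e+05 ≈ 2144.2
Gain = 20 log₁₀(2144.2) ≈ 66.63 dB
∠G = 94.65° − 171.71° = -77.06°

66.6 dB, -77.1°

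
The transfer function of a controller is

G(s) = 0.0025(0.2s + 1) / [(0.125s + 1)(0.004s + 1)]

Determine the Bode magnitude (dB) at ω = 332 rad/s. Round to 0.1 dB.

At ω = 332 rad/s:
zero (1 + j332·0.2) = 1 + j66.4 → |·| ≈ 66.408, ∠ ≈ 89.14°
pole (1 + j332·0.125) = 1 + j41.5 → |·| ≈ 41.512, ∠ ≈ 88.62°
pole (1 + j332·0.004) = 1 + j1.328 → |·| ≈ 1.6624, ∠ ≈ 53.02°
|G| = 0.0025 · 66.408 / (41.512 · 1.6624) ≈ 0.0024058
Gain = 20 log₁₀(0.0024058) ≈ -52.37 dB

-52.4 dB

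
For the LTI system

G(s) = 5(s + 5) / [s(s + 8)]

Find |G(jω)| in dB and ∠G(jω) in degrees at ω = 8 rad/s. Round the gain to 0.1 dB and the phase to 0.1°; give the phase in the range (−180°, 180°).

-5.7 dB, -77.0°

At s = jω = j8:
zero (s+5): 5 + j8 → |·| = √(5²+8²) = √89 ≈ 9.434, ∠ = arctan(8/5) ≈ 57.99°
pole (s+8): 8 + j8 → |·| = √(8²+8²) = √128 ≈ 11.314, ∠ = arctan(8/8) ≈ 45.00°
pole at origin: |s| = 8, ∠ = 90.00° (in denominator)
|G| = 5 · 9.434 / 90.512 ≈ 0.52115
Gain = 20 log₁₀(0.52115) ≈ -5.66 dB
∠G = 57.99° − 135.00° = -77.01°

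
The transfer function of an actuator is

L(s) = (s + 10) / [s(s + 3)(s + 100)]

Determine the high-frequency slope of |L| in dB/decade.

-40 dB/decade

Each pole contributes −20 dB/decade at high frequency; each zero contributes +20 dB/decade.
Net: 1 zero(s) − 3 pole(s) → -40 dB/decade.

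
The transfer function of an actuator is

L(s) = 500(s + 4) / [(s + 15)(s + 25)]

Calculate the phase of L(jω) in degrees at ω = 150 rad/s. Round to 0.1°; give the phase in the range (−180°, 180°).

At s = jω = j150:
zero (s+4): 4 + j150 → |·| = √(4²+150²) = √22516 ≈ 150.05, ∠ = arctan(150/4) ≈ 88.47°
pole (s+15): 15 + j150 → |·| = √(15²+150²) = √22725 ≈ 150.75, ∠ = arctan(150/15) ≈ 84.29°
pole (s+25): 25 + j150 → |·| = √(25²+150²) = √23125 ≈ 152.07, ∠ = arctan(150/25) ≈ 80.54°
∠L = 88.47° − 164.83° = -76.36°

-76.4°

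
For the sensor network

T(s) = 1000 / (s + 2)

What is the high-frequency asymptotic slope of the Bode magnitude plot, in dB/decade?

-20 dB/decade

Each pole contributes −20 dB/decade at high frequency; each zero contributes +20 dB/decade.
Net: 0 zero(s) − 1 pole(s) → -20 dB/decade.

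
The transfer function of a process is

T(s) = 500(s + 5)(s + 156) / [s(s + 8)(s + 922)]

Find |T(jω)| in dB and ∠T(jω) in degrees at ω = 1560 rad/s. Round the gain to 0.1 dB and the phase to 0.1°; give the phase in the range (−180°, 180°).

At s = jω = j1560:
zero (s+5): 5 + j1560 → |·| = √(5²+1560²) = √2433625 ≈ 1560, ∠ = arctan(1560/5) ≈ 89.82°
zero (s+156): 156 + j1560 → |·| = √(156²+1560²) = √2457936 ≈ 1567.8, ∠ = arctan(1560/156) ≈ 84.29°
pole (s+8): 8 + j1560 → |·| = √(8²+1560²) = √2433664 ≈ 1560, ∠ = arctan(1560/8) ≈ 89.71°
pole (s+922): 922 + j1560 → |·| = √(922²+1560²) = √3283684 ≈ 1812.1, ∠ = arctan(1560/922) ≈ 59.42°
pole at origin: |s| = 1560, ∠ = 90.00° (in denominator)
|T| = 500 · 2.4458e+06 / 4.4099e+09 ≈ 0.27731
Gain = 20 log₁₀(0.27731) ≈ -11.14 dB
∠T = 174.11° − 239.13° = -65.02°

-11.1 dB, -65.0°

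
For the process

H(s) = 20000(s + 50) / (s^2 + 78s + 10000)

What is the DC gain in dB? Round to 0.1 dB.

H(0) = 20000·50 / 10000 = 100
20 log₁₀(100) ≈ 40.00 dB

40.0 dB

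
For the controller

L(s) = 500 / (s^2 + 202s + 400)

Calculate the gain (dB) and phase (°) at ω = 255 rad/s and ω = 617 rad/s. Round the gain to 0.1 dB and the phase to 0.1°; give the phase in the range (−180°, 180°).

Substitute s = j255:
Numerator: 500 = 500 + j0
Denominator: (j255)^2 + 202(j255) + 400 = -64625 + j51510
|N| = √(500² + 0²) ≈ 500, ∠N ≈ 0.00°
|D| = √(64625² + 51510²) ≈ 82642, ∠D ≈ 141.44°
|L| = 500 / 82642 ≈ 0.0060502
Gain = 20 log₁₀(0.0060502) ≈ -44.36 dB
∠L = 0.00° − 141.44° = -141.44°

Substitute s = j617:
Numerator: 500 = 500 + j0
Denominator: (j617)^2 + 202(j617) + 400 = -380289 + j124634
|N| = √(500² + 0²) ≈ 500, ∠N ≈ 0.00°
|D| = √(380289² + 124634²) ≈ 4.0019e+05, ∠D ≈ 161.85°
|L| = 500 / 4.0019e+05 ≈ 0.0012494
Gain = 20 log₁₀(0.0012494) ≈ -58.07 dB
∠L = 0.00° − 161.85° = -161.85°

ω = 255: -44.4 dB, -141.4°; ω = 617: -58.1 dB, -161.9°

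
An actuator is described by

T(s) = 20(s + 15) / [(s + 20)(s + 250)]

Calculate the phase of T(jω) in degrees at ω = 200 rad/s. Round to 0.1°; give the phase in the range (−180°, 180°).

-37.2°

At s = jω = j200:
zero (s+15): 15 + j200 → |·| = √(15²+200²) = √40225 ≈ 200.56, ∠ = arctan(200/15) ≈ 85.71°
pole (s+20): 20 + j200 → |·| = √(20²+200²) = √40400 ≈ 201, ∠ = arctan(200/20) ≈ 84.29°
pole (s+250): 250 + j200 → |·| = √(250²+200²) = √102500 ≈ 320.16, ∠ = arctan(200/250) ≈ 38.66°
∠T = 85.71° − 122.95° = -37.24°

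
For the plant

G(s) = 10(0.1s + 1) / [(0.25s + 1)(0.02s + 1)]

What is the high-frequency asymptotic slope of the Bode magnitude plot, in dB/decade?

Each pole contributes −20 dB/decade at high frequency; each zero contributes +20 dB/decade.
Net: 1 zero(s) − 2 pole(s) → -20 dB/decade.

-20 dB/decade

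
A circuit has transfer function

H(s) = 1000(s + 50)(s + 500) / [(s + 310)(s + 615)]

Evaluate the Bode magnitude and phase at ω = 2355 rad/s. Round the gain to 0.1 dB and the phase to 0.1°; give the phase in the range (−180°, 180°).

59.8 dB, 8.9°

At s = jω = j2355:
zero (s+50): 50 + j2355 → |·| = √(50²+2355²) = √5548525 ≈ 2355.5, ∠ = arctan(2355/50) ≈ 88.78°
zero (s+500): 500 + j2355 → |·| = √(500²+2355²) = √5796025 ≈ 2407.5, ∠ = arctan(2355/500) ≈ 78.01°
pole (s+310): 310 + j2355 → |·| = √(310²+2355²) = √5642125 ≈ 2375.3, ∠ = arctan(2355/310) ≈ 82.50°
pole (s+615): 615 + j2355 → |·| = √(615²+2355²) = √5924250 ≈ 2434, ∠ = arctan(2355/615) ≈ 75.36°
|H| = 1000 · 5.6709e+06 / 5.7815e+06 ≈ 980.87
Gain = 20 log₁₀(980.87) ≈ 59.83 dB
∠H = 166.79° − 157.86° = 8.93°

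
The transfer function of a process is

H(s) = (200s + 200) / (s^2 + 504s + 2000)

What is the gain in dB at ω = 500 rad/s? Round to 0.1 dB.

-11.0 dB

Substitute s = j500:
Numerator: 200(j500) + 200 = 200 + j100000
Denominator: (j500)^2 + 504(j500) + 2000 = -248000 + j252000
|N| = √(200² + 100000²) ≈ 1e+05, ∠N ≈ 89.89°
|D| = √(248000² + 252000²) ≈ 3.5356e+05, ∠D ≈ 134.54°
|H| = 1e+05 / 3.5356e+05 ≈ 0.28284
Gain = 20 log₁₀(0.28284) ≈ -10.97 dB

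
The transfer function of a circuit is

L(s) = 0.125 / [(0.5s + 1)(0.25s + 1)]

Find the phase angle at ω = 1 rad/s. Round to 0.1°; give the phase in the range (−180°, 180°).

At ω = 1 rad/s:
pole (1 + j1·0.5) = 1 + j0.5 → |·| ≈ 1.118, ∠ ≈ 26.57°
pole (1 + j1·0.25) = 1 + j0.25 → |·| ≈ 1.0308, ∠ ≈ 14.04°
∠L = (0°) − (26.57° + 14.04°) = -40.61°

-40.6°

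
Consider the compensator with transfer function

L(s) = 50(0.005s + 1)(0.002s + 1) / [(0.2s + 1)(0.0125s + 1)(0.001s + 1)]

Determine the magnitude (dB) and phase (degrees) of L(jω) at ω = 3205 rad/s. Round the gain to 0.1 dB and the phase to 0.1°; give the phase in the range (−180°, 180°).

At ω = 3205 rad/s:
zero (1 + j3205·0.005) = 1 + j16.025 → |·| ≈ 16.056, ∠ ≈ 86.43°
zero (1 + j3205·0.002) = 1 + j6.41 → |·| ≈ 6.4875, ∠ ≈ 81.13°
pole (1 + j3205·0.2) = 1 + j641 → |·| ≈ 641, ∠ ≈ 89.91°
pole (1 + j3205·0.0125) = 1 + j40.0625 → |·| ≈ 40.075, ∠ ≈ 88.57°
pole (1 + j3205·0.001) = 1 + j3.205 → |·| ≈ 3.3574, ∠ ≈ 72.67°
|L| = 50 · 16.056 · 6.4875 / (641 · 40.075 · 3.3574) ≈ 0.060388
Gain = 20 log₁₀(0.060388) ≈ -24.38 dB
∠L = (86.43° + 81.13°) − (89.91° + 88.57° + 72.67°) = -83.59°

-24.4 dB, -83.6°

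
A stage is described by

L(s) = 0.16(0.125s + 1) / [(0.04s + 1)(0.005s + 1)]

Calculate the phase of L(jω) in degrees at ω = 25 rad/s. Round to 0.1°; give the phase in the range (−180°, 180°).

20.1°

At ω = 25 rad/s:
zero (1 + j25·0.125) = 1 + j3.125 → |·| ≈ 3.2811, ∠ ≈ 72.26°
pole (1 + j25·0.04) = 1 + j1 → |·| ≈ 1.4142, ∠ ≈ 45.00°
pole (1 + j25·0.005) = 1 + j0.125 → |·| ≈ 1.0078, ∠ ≈ 7.13°
∠L = (72.26°) − (45.00° + 7.13°) = 20.13°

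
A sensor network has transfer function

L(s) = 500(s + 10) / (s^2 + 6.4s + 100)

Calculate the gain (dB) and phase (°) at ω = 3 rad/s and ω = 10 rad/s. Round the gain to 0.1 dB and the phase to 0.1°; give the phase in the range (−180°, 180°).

ω = 3: 35.0 dB, 4.8°; ω = 10: 40.9 dB, -45.0°

At s = jω = j3:
zero (s+10): 10 + j3 → |·| = √(10²+3²) = √109 ≈ 10.44, ∠ = arctan(3/10) ≈ 16.70°
quadratic: (j3)² + 6.4·j3 + 100 = 91 + j19.2 → |·| ≈ 93.003, ∠ ≈ 11.91°
|L| = 500 · 10.44 / 93.003 ≈ 56.127
Gain = 20 log₁₀(56.127) ≈ 34.98 dB
∠L = 16.70° − 11.91° = 4.79°

At s = jω = j10:
zero (s+10): 10 + j10 → |·| = √(10²+10²) = √200 ≈ 14.142, ∠ = arctan(10/10) ≈ 45.00°
quadratic: (j10)² + 6.4·j10 + 100 = 0 + j64 → |·| ≈ 64, ∠ ≈ 90.00°
|L| = 500 · 14.142 / 64 ≈ 110.48
Gain = 20 log₁₀(110.48) ≈ 40.87 dB
∠L = 45.00° − 90.00° = -45.00°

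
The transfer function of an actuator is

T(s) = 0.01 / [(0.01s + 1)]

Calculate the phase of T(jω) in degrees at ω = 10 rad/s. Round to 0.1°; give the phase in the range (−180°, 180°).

At ω = 10 rad/s:
pole (1 + j10·0.01) = 1 + j0.1 → |·| ≈ 1.005, ∠ ≈ 5.71°
∠T = (0°) − (5.71°) = -5.71°

-5.7°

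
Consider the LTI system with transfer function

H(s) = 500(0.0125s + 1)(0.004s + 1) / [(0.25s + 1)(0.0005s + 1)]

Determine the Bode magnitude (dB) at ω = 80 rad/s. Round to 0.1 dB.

31.4 dB

At ω = 80 rad/s:
zero (1 + j80·0.0125) = 1 + j1 → |·| ≈ 1.4142, ∠ ≈ 45.00°
zero (1 + j80·0.004) = 1 + j0.32 → |·| ≈ 1.05, ∠ ≈ 17.74°
pole (1 + j80·0.25) = 1 + j20 → |·| ≈ 20.025, ∠ ≈ 87.14°
pole (1 + j80·0.0005) = 1 + j0.04 → |·| ≈ 1.0008, ∠ ≈ 2.29°
|H| = 500 · 1.4142 · 1.05 / (20.025 · 1.0008) ≈ 37.047
Gain = 20 log₁₀(37.047) ≈ 31.38 dB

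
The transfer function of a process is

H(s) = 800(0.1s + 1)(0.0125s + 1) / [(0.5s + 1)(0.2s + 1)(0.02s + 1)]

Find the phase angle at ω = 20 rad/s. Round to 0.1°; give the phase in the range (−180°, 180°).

At ω = 20 rad/s:
zero (1 + j20·0.1) = 1 + j2 → |·| ≈ 2.2361, ∠ ≈ 63.43°
zero (1 + j20·0.0125) = 1 + j0.25 → |·| ≈ 1.0308, ∠ ≈ 14.04°
pole (1 + j20·0.5) = 1 + j10 → |·| ≈ 10.05, ∠ ≈ 84.29°
pole (1 + j20·0.2) = 1 + j4 → |·| ≈ 4.1231, ∠ ≈ 75.96°
pole (1 + j20·0.02) = 1 + j0.4 → |·| ≈ 1.077, ∠ ≈ 21.80°
∠H = (63.43° + 14.04°) − (84.29° + 75.96° + 21.80°) = -104.58°

-104.6°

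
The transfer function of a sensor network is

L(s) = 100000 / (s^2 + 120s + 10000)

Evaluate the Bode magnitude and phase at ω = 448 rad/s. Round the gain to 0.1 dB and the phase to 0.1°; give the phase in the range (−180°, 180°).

-5.9 dB, -164.3°

At s = jω = j448:
quadratic: (j448)² + 120·j448 + 10000 = -190704 + j53760 → |·| ≈ 1.9814e+05, ∠ ≈ 164.26°
|L| = 100000 / 1.9814e+05 ≈ 0.50469
Gain = 20 log₁₀(0.50469) ≈ -5.94 dB
∠L = 0.00° − 164.26° = -164.26°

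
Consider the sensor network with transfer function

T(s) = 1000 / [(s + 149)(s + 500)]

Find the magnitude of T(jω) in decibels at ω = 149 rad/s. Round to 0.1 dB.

At s = jω = j149:
pole (s+149): 149 + j149 → |·| = √(149²+149²) = √44402 ≈ 210.72, ∠ = arctan(149/149) ≈ 45.00°
pole (s+500): 500 + j149 → |·| = √(500²+149²) = √272201 ≈ 521.73, ∠ = arctan(149/500) ≈ 16.59°
|T| = 1000 / 1.0994e+05 ≈ 0.0090959
Gain = 20 log₁₀(0.0090959) ≈ -40.82 dB

-40.8 dB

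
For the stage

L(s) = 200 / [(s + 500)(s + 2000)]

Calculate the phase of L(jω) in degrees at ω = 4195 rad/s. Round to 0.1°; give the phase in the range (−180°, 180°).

-147.7°

At s = jω = j4195:
pole (s+500): 500 + j4195 → |·| = √(500²+4195²) = √17848025 ≈ 4224.7, ∠ = arctan(4195/500) ≈ 83.20°
pole (s+2000): 2000 + j4195 → |·| = √(2000²+4195²) = √21598025 ≈ 4647.4, ∠ = arctan(4195/2000) ≈ 64.51°
∠L = 0.00° − 147.71° = -147.71°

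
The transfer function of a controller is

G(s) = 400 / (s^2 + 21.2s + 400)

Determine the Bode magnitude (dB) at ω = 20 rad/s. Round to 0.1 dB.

At s = jω = j20:
quadratic: (j20)² + 21.2·j20 + 400 = 0 + j424 → |·| ≈ 424, ∠ ≈ 90.00°
|G| = 400 / 424 ≈ 0.9434
Gain = 20 log₁₀(0.9434) ≈ -0.51 dB

-0.5 dB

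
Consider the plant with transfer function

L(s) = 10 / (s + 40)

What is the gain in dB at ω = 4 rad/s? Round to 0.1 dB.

-12.1 dB

At s = jω = j4:
pole (s+40): 40 + j4 → |·| = √(40²+4²) = √1616 ≈ 40.2, ∠ = arctan(4/40) ≈ 5.71°
|L| = 10 / 40.2 ≈ 0.24876
Gain = 20 log₁₀(0.24876) ≈ -12.08 dB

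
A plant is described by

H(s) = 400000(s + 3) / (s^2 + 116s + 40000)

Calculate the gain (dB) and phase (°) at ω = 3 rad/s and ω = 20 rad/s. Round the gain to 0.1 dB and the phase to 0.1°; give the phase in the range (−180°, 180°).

At s = jω = j3:
zero (s+3): 3 + j3 → |·| = √(3²+3²) = √18 ≈ 4.2426, ∠ = arctan(3/3) ≈ 45.00°
quadratic: (j3)² + 116·j3 + 40000 = 39991 + j348 → |·| ≈ 39993, ∠ ≈ 0.50°
|H| = 400000 · 4.2426 / 39993 ≈ 42.433
Gain = 20 log₁₀(42.433) ≈ 32.55 dB
∠H = 45.00° − 0.50° = 44.50°

At s = jω = j20:
zero (s+3): 3 + j20 → |·| = √(3²+20²) = √409 ≈ 20.224, ∠ = arctan(20/3) ≈ 81.47°
quadratic: (j20)² + 116·j20 + 40000 = 39600 + j2320 → |·| ≈ 39668, ∠ ≈ 3.35°
|H| = 400000 · 20.224 / 39668 ≈ 203.93
Gain = 20 log₁₀(203.93) ≈ 46.19 dB
∠H = 81.47° − 3.35° = 78.12°

ω = 3: 32.6 dB, 44.5°; ω = 20: 46.2 dB, 78.1°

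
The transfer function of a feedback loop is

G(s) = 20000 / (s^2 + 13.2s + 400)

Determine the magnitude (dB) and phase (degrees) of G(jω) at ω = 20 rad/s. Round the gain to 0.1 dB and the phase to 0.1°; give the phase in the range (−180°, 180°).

37.6 dB, -90.0°

At s = jω = j20:
quadratic: (j20)² + 13.2·j20 + 400 = 0 + j264 → |·| ≈ 264, ∠ ≈ 90.00°
|G| = 20000 / 264 ≈ 75.758
Gain = 20 log₁₀(75.758) ≈ 37.59 dB
∠G = 0.00° − 90.00° = -90.00°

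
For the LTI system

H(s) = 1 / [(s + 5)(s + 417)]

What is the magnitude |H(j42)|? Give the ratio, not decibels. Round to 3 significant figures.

5.64e-05

At s = jω = j42:
pole (s+5): 5 + j42 → |·| = √(5²+42²) = √1789 ≈ 42.297, ∠ = arctan(42/5) ≈ 83.21°
pole (s+417): 417 + j42 → |·| = √(417²+42²) = √175653 ≈ 419.11, ∠ = arctan(42/417) ≈ 5.75°
|H| = 1 / 17727 ≈ 5.6411e-05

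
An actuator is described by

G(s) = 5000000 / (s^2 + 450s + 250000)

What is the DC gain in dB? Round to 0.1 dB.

26.0 dB

G(0) = 5000000 / 250000 = 20
20 log₁₀(20) ≈ 26.02 dB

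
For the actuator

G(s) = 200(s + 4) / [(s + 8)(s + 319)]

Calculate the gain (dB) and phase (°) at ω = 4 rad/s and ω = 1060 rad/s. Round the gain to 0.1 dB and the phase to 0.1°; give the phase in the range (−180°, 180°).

At s = jω = j4:
zero (s+4): 4 + j4 → |·| = √(4²+4²) = √32 ≈ 5.6569, ∠ = arctan(4/4) ≈ 45.00°
pole (s+8): 8 + j4 → |·| = √(8²+4²) = √80 ≈ 8.9443, ∠ = arctan(4/8) ≈ 26.57°
pole (s+319): 319 + j4 → |·| = √(319²+4²) = √101777 ≈ 319.03, ∠ = arctan(4/319) ≈ 0.72°
|G| = 200 · 5.6569 / 2853.5 ≈ 0.39649
Gain = 20 log₁₀(0.39649) ≈ -8.04 dB
∠G = 45.00° − 27.29° = 17.71°

At s = jω = j1060:
zero (s+4): 4 + j1060 → |·| = √(4²+1060²) = √1123616 ≈ 1060, ∠ = arctan(1060/4) ≈ 89.78°
pole (s+8): 8 + j1060 → |·| = √(8²+1060²) = √1123664 ≈ 1060, ∠ = arctan(1060/8) ≈ 89.57°
pole (s+319): 319 + j1060 → |·| = √(319²+1060²) = √1225361 ≈ 1107, ∠ = arctan(1060/319) ≈ 73.25°
|G| = 200 · 1060 / 1.1734e+06 ≈ 0.18067
Gain = 20 log₁₀(0.18067) ≈ -14.86 dB
∠G = 89.78° − 162.82° = -73.04°

ω = 4: -8.0 dB, 17.7°; ω = 1060: -14.9 dB, -73.0°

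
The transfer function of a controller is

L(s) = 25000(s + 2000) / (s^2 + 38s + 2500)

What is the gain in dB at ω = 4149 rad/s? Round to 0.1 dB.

16.5 dB

At s = jω = j4149:
zero (s+2000): 2000 + j4149 → |·| = √(2000²+4149²) = √21214201 ≈ 4605.9, ∠ = arctan(4149/2000) ≈ 64.26°
quadratic: (j4149)² + 38·j4149 + 2500 = -17211701 + j157662 → |·| ≈ 1.7212e+07, ∠ ≈ 179.48°
|L| = 25000 · 4605.9 / 1.7212e+07 ≈ 6.69
Gain = 20 log₁₀(6.69) ≈ 16.51 dB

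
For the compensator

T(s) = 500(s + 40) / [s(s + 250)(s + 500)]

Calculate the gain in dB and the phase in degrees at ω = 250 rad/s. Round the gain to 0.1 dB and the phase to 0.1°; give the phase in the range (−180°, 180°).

-51.8 dB, -80.7°

At s = jω = j250:
zero (s+40): 40 + j250 → |·| = √(40²+250²) = √64100 ≈ 253.18, ∠ = arctan(250/40) ≈ 80.91°
pole (s+250): 250 + j250 → |·| = √(250²+250²) = √125000 ≈ 353.55, ∠ = arctan(250/250) ≈ 45.00°
pole (s+500): 500 + j250 → |·| = √(500²+250²) = √312500 ≈ 559.02, ∠ = arctan(250/500) ≈ 26.57°
pole at origin: |s| = 250, ∠ = 90.00° (in denominator)
|T| = 500 · 253.18 / 4.941e+07 ≈ 0.002562
Gain = 20 log₁₀(0.002562) ≈ -51.83 dB
∠T = 80.91° − 161.57° = -80.66°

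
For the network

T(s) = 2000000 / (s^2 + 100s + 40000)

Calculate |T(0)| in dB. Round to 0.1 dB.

34.0 dB

T(0) = 2000000 / 40000 = 50
20 log₁₀(50) ≈ 33.98 dB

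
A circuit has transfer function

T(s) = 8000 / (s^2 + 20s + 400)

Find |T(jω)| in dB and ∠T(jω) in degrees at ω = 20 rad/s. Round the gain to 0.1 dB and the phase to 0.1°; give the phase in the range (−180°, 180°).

26.0 dB, -90.0°

At s = jω = j20:
quadratic: (j20)² + 20·j20 + 400 = 0 + j400 → |·| ≈ 400, ∠ ≈ 90.00°
|T| = 8000 / 400 ≈ 20
Gain = 20 log₁₀(20) ≈ 26.02 dB
∠T = 0.00° − 90.00° = -90.00°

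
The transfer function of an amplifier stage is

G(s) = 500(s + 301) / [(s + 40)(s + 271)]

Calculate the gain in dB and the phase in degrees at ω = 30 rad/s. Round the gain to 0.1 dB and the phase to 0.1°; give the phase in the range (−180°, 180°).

At s = jω = j30:
zero (s+301): 301 + j30 → |·| = √(301²+30²) = √91501 ≈ 302.49, ∠ = arctan(30/301) ≈ 5.69°
pole (s+40): 40 + j30 → |·| = √(40²+30²) = √2500 ≈ 50, ∠ = arctan(30/40) ≈ 36.87°
pole (s+271): 271 + j30 → |·| = √(271²+30²) = √74341 ≈ 272.66, ∠ = arctan(30/271) ≈ 6.32°
|G| = 500 · 302.49 / 13633 ≈ 11.094
Gain = 20 log₁₀(11.094) ≈ 20.90 dB
∠G = 5.69° − 43.19° = -37.50°

20.9 dB, -37.5°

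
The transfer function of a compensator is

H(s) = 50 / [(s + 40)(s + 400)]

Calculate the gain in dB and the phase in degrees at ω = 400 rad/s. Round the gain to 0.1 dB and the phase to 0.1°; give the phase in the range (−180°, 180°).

-73.2 dB, -129.3°

At s = jω = j400:
pole (s+40): 40 + j400 → |·| = √(40²+400²) = √161600 ≈ 402, ∠ = arctan(400/40) ≈ 84.29°
pole (s+400): 400 + j400 → |·| = √(400²+400²) = √320000 ≈ 565.69, ∠ = arctan(400/400) ≈ 45.00°
|H| = 50 / 2.2741e+05 ≈ 0.00021987
Gain = 20 log₁₀(0.00021987) ≈ -73.16 dB
∠H = 0.00° − 129.29° = -129.29°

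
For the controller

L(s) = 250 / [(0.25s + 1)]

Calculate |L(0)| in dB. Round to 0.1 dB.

L(0) = 250 · 1 / 1 = 250
20 log₁₀(250) ≈ 47.96 dB

48.0 dB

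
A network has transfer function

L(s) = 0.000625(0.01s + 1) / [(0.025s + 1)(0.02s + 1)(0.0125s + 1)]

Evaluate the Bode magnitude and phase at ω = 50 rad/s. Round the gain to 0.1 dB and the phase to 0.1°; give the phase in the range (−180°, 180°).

-71.6 dB, -101.8°

At ω = 50 rad/s:
zero (1 + j50·0.01) = 1 + j0.5 → |·| ≈ 1.118, ∠ ≈ 26.57°
pole (1 + j50·0.025) = 1 + j1.25 → |·| ≈ 1.6008, ∠ ≈ 51.34°
pole (1 + j50·0.02) = 1 + j1 → |·| ≈ 1.4142, ∠ ≈ 45.00°
pole (1 + j50·0.0125) = 1 + j0.625 → |·| ≈ 1.1792, ∠ ≈ 32.01°
|L| = 0.000625 · 1.118 / (1.6008 · 1.4142 · 1.1792) ≈ 0.00026175
Gain = 20 log₁₀(0.00026175) ≈ -71.64 dB
∠L = (26.57°) − (51.34° + 45.00° + 32.01°) = -101.78°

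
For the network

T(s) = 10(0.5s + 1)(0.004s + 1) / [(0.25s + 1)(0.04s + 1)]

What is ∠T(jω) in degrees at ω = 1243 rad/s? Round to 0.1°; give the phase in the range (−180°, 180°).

At ω = 1243 rad/s:
zero (1 + j1243·0.5) = 1 + j621.5 → |·| ≈ 621.5, ∠ ≈ 89.91°
zero (1 + j1243·0.004) = 1 + j4.972 → |·| ≈ 5.0716, ∠ ≈ 78.63°
pole (1 + j1243·0.25) = 1 + j310.75 → |·| ≈ 310.75, ∠ ≈ 89.82°
pole (1 + j1243·0.04) = 1 + j49.72 → |·| ≈ 49.73, ∠ ≈ 88.85°
∠T = (89.91° + 78.63°) − (89.82° + 88.85°) = -10.13°

-10.1°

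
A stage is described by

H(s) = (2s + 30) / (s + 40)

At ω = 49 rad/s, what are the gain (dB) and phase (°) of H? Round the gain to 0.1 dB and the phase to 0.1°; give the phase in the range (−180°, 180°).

Substitute s = j49:
Numerator: 2(j49) + 30 = 30 + j98
Denominator: (j49) + 40 = 40 + j49
|N| = √(30² + 98²) ≈ 102.49, ∠N ≈ 72.98°
|D| = √(40² + 49²) ≈ 63.253, ∠D ≈ 50.77°
|H| = 102.49 / 63.253 ≈ 1.6203
Gain = 20 log₁₀(1.6203) ≈ 4.19 dB
∠H = 72.98° − 50.77° = 22.21°

4.2 dB, 22.2°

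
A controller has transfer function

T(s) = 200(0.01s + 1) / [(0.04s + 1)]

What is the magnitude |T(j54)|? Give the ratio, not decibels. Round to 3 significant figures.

95.5

At ω = 54 rad/s:
zero (1 + j54·0.01) = 1 + j0.54 → |·| ≈ 1.1365, ∠ ≈ 28.37°
pole (1 + j54·0.04) = 1 + j2.16 → |·| ≈ 2.3803, ∠ ≈ 65.16°
|T| = 200 · 1.1365 / (2.3803) ≈ 95.492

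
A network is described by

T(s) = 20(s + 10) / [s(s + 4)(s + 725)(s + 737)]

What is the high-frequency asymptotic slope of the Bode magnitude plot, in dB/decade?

-60 dB/decade

Each pole contributes −20 dB/decade at high frequency; each zero contributes +20 dB/decade.
Net: 1 zero(s) − 4 pole(s) → -60 dB/decade.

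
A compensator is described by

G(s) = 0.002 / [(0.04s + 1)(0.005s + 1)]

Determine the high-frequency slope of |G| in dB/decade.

Each pole contributes −20 dB/decade at high frequency; each zero contributes +20 dB/decade.
Net: 0 zero(s) − 2 pole(s) → -40 dB/decade.

-40 dB/decade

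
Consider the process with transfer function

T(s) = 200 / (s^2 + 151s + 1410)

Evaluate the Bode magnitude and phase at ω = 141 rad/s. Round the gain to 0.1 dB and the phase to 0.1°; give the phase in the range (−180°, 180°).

-43.0 dB, -130.9°

Substitute s = j141:
Numerator: 200 = 200 + j0
Denominator: (j141)^2 + 151(j141) + 1410 = -18471 + j21291
|N| = √(200² + 0²) ≈ 200, ∠N ≈ 0.00°
|D| = √(18471² + 21291²) ≈ 28187, ∠D ≈ 130.94°
|T| = 200 / 28187 ≈ 0.0070955
Gain = 20 log₁₀(0.0070955) ≈ -42.98 dB
∠T = 0.00° − 130.94° = -130.94°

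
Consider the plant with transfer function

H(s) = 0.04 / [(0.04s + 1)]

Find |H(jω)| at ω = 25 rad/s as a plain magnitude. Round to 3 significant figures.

0.0283

At ω = 25 rad/s:
pole (1 + j25·0.04) = 1 + j1 → |·| ≈ 1.4142, ∠ ≈ 45.00°
|H| = 0.04 · 1 / (1.4142) ≈ 0.028285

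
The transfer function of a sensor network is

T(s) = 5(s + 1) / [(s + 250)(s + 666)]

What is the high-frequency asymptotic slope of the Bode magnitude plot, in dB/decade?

Each pole contributes −20 dB/decade at high frequency; each zero contributes +20 dB/decade.
Net: 1 zero(s) − 2 pole(s) → -20 dB/decade.

-20 dB/decade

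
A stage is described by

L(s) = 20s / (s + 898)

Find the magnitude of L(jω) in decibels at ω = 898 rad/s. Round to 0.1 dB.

23.0 dB

At s = jω = j898:
zero at origin: s = j898 → |·| = 898, ∠ = 90.00°
pole (s+898): 898 + j898 → |·| = √(898²+898²) = √1612808 ≈ 1270, ∠ = arctan(898/898) ≈ 45.00°
|L| = 20 · 898 / 1270 ≈ 14.142
Gain = 20 log₁₀(14.142) ≈ 23.01 dB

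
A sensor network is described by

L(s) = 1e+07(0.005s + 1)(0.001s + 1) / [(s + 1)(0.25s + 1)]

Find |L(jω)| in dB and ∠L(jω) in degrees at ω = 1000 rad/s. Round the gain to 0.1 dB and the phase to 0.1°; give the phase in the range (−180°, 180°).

At ω = 1000 rad/s:
zero (1 + j1000·0.005) = 1 + j5 → |·| ≈ 5.099, ∠ ≈ 78.69°
zero (1 + j1000·0.001) = 1 + j1 → |·| ≈ 1.4142, ∠ ≈ 45.00°
pole (1 + j1000·1) = 1 + j1000 → |·| ≈ 1000, ∠ ≈ 89.94°
pole (1 + j1000·0.25) = 1 + j250 → |·| ≈ 250, ∠ ≈ 89.77°
|L| = 1e+07 · 5.099 · 1.4142 / (1000 · 250) ≈ 288.44
Gain = 20 log₁₀(288.44) ≈ 49.20 dB
∠L = (78.69° + 45.00°) − (89.94° + 89.77°) = -56.02°

49.2 dB, -56.0°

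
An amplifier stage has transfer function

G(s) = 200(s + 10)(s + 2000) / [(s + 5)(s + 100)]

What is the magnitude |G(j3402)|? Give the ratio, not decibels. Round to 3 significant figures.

At s = jω = j3402:
zero (s+10): 10 + j3402 → |·| = √(10²+3402²) = √11573704 ≈ 3402, ∠ = arctan(3402/10) ≈ 89.83°
zero (s+2000): 2000 + j3402 → |·| = √(2000²+3402²) = √15573604 ≈ 3946.3, ∠ = arctan(3402/2000) ≈ 59.55°
pole (s+5): 5 + j3402 → |·| = √(5²+3402²) = √11573629 ≈ 3402, ∠ = arctan(3402/5) ≈ 89.92°
pole (s+100): 100 + j3402 → |·| = √(100²+3402²) = √11583604 ≈ 3403.5, ∠ = arctan(3402/100) ≈ 88.32°
|G| = 200 · 1.3425e+07 / 1.1579e+07 ≈ 231.89

232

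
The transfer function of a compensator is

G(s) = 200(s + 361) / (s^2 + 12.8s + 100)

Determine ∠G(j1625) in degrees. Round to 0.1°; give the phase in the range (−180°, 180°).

At s = jω = j1625:
zero (s+361): 361 + j1625 → |·| = √(361²+1625²) = √2770946 ≈ 1664.6, ∠ = arctan(1625/361) ≈ 77.47°
quadratic: (j1625)² + 12.8·j1625 + 100 = -2640525 + j20800 → |·| ≈ 2.6406e+06, ∠ ≈ 179.55°
∠G = 77.47° − 179.55° = -102.08°

-102.1°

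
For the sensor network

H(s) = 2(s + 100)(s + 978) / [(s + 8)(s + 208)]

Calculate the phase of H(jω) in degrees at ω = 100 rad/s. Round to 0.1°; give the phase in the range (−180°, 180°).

At s = jω = j100:
zero (s+100): 100 + j100 → |·| = √(100²+100²) = √20000 ≈ 141.42, ∠ = arctan(100/100) ≈ 45.00°
zero (s+978): 978 + j100 → |·| = √(978²+100²) = √966484 ≈ 983.1, ∠ = arctan(100/978) ≈ 5.84°
pole (s+8): 8 + j100 → |·| = √(8²+100²) = √10064 ≈ 100.32, ∠ = arctan(100/8) ≈ 85.43°
pole (s+208): 208 + j100 → |·| = √(208²+100²) = √53264 ≈ 230.79, ∠ = arctan(100/208) ≈ 25.68°
∠H = 50.84° − 111.11° = -60.27°

-60.3°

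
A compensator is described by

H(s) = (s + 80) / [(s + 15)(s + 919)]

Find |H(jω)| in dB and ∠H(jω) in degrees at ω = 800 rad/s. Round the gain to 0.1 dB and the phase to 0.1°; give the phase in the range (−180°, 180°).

At s = jω = j800:
zero (s+80): 80 + j800 → |·| = √(80²+800²) = √646400 ≈ 803.99, ∠ = arctan(800/80) ≈ 84.29°
pole (s+15): 15 + j800 → |·| = √(15²+800²) = √640225 ≈ 800.14, ∠ = arctan(800/15) ≈ 88.93°
pole (s+919): 919 + j800 → |·| = √(919²+800²) = √1484561 ≈ 1218.4, ∠ = arctan(800/919) ≈ 41.04°
|H| = 1 · 803.99 / 9.7489e+05 ≈ 0.0008247
Gain = 20 log₁₀(0.0008247) ≈ -61.67 dB
∠H = 84.29° − 129.97° = -45.68°

-61.7 dB, -45.7°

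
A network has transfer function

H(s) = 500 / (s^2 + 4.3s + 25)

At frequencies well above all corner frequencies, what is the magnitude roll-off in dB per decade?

Each pole contributes −20 dB/decade at high frequency; each zero contributes +20 dB/decade.
Net: 0 zero(s) − 2 pole(s) → -40 dB/decade.

-40 dB/decade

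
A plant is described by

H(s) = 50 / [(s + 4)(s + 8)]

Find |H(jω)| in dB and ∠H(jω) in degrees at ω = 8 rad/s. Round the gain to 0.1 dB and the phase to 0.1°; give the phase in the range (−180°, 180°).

At s = jω = j8:
pole (s+4): 4 + j8 → |·| = √(4²+8²) = √80 ≈ 8.9443, ∠ = arctan(8/4) ≈ 63.43°
pole (s+8): 8 + j8 → |·| = √(8²+8²) = √128 ≈ 11.314, ∠ = arctan(8/8) ≈ 45.00°
|H| = 50 / 101.2 ≈ 0.49407
Gain = 20 log₁₀(0.49407) ≈ -6.12 dB
∠H = 0.00° − 108.43° = -108.43°

-6.1 dB, -108.4°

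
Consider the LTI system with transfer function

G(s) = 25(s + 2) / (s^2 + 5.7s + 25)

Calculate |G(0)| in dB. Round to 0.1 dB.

6.0 dB

G(0) = 25·2 / 25 = 2
20 log₁₀(2) ≈ 6.02 dB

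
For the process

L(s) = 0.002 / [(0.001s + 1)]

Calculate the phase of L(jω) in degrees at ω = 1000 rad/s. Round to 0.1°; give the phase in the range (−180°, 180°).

At ω = 1000 rad/s:
pole (1 + j1000·0.001) = 1 + j1 → |·| ≈ 1.4142, ∠ ≈ 45.00°
∠L = (0°) − (45.00°) = -45.00°

-45.0°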